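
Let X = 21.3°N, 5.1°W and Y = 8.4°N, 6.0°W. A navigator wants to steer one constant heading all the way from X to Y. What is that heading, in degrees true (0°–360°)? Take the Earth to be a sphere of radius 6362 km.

183.8°

Δψ = ln[tan(π/4+φ₂/2)/tan(π/4+φ₁/2)] = -0.2335
Δλ = -0.0157 rad (taken the short way round)
course = atan2(Δλ, Δψ) = 183.85°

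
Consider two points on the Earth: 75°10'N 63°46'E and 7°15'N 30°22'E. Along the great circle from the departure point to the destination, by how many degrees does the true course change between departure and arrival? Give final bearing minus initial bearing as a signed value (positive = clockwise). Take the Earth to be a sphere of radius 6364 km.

At departure: θ₁ = atan2(sin Δλ cos φ₂, cos φ₁ sin φ₂ − sin φ₁ cos φ₂ cos Δλ) = 215.41°
At arrival: θ₂ = atan2(sin Δλ cos φ₁, −cos φ₂ sin φ₁ + sin φ₂ cos φ₁ cos Δλ) = 188.60°
Δθ = θ₂ − θ₁ = -26.8°

-26.8°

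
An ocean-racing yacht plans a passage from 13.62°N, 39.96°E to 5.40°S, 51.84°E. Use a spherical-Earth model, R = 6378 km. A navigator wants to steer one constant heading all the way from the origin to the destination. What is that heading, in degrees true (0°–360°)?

Δψ = ln[tan(π/4+φ₂/2)/tan(π/4+φ₁/2)] = -0.3344
Δλ = +0.2073 rad (taken the short way round)
course = atan2(Δλ, Δψ) = 148.20°

148.2°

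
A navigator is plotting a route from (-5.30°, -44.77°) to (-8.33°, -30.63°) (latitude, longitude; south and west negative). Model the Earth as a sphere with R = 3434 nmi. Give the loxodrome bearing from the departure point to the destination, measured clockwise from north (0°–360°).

102.2°

Meridional parts: M(φ₁)=-0.0926, M(φ₂)=-0.1459 → ΔM = -0.0533;  Δλ = +0.2468 rad
tan C = Δλ / ΔM = -4.6331 → C = 102.18°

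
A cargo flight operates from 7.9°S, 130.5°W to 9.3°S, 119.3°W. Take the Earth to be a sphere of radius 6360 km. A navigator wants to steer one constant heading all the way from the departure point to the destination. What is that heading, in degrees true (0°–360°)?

97.2°

Meridional parts: M(φ₁)=-0.1383, M(φ₂)=-0.1630 → ΔM = -0.0247;  Δλ = +0.1955 rad
tan C = Δλ / ΔM = -7.9098 → C = 97.21°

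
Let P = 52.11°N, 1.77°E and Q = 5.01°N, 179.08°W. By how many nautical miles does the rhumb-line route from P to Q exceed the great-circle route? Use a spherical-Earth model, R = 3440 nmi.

2063 nmi

Great circle: cos σ = sin φ₁ sin φ₂ + cos φ₁ cos φ₂ cos Δλ,  σ = 2.1446 rad → d_gc = 7377.4 nmi
Rhumb line: Δψ = -0.9817, q = Δφ/Δψ = 0.8373, d_rh = R√(Δφ²+q²Δλ²) = 9440.1 nmi
Excess = 9440.1 − 7377.4 = 2062.7 ≈ 2063 nmi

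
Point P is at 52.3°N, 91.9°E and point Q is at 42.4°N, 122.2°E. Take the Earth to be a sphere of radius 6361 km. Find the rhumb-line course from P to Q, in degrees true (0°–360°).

115.8°

Δψ = ln[tan(π/4+φ₂/2)/tan(π/4+φ₁/2)] = -0.2561
Δλ = +0.5288 rad (taken the short way round)
course = atan2(Δλ, Δψ) = 115.84°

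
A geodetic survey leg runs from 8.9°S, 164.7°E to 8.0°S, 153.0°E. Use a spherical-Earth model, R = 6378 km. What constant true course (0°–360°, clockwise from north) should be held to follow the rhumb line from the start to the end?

274.4°

Δψ = ln[tan(π/4+φ₂/2)/tan(π/4+φ₁/2)] = +0.0159
Δλ = -0.2042 rad (taken the short way round)
course = atan2(Δλ, Δψ) = 274.45°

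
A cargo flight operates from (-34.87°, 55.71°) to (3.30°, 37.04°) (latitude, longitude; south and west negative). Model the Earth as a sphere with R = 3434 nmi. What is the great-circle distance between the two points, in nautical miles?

2518 nmi

Haversine: a = sin²(Δφ/2)+cos φ₁ cos φ₂ sin²(Δλ/2) = 0.12846;  σ = 2·atan2(√a,√(1−a))
σ = 42.006° → d = Rσ = 3434·0.73314 = 2518 nmi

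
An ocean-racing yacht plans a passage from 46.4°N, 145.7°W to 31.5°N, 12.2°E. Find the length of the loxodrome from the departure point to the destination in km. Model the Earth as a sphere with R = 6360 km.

Δψ = ln[tan(π/4+φ₂/2)/tan(π/4+φ₁/2)] = -0.3366;  Δφ = -0.2601 rad,  Δλ = +2.7559 rad
q = Δφ/Δψ = 0.7726
d = R·√(Δφ² + q²Δλ²) = 6360·2.14504 = 13642 km

13642 km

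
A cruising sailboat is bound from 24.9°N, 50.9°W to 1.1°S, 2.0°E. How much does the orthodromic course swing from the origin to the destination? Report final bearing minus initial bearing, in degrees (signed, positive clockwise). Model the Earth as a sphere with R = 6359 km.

Initial bearing θ₁ = atan2(sin Δλ cos φ₂, cos φ₁ sin φ₂ − sin φ₁ cos φ₂ cos Δλ) = 108.79°
Final bearing θ₂ = (initial bearing from the destination back to the start) + 180° = 120.81°
Δθ = θ₂ − θ₁ = +12.0°

+12.0°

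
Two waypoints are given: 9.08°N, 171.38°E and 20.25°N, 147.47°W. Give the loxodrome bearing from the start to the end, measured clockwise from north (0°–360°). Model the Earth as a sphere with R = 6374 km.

74.3°

Δψ = ln[tan(π/4+φ₂/2)/tan(π/4+φ₁/2)] = +0.2019
Δλ = +0.7182 rad (taken the short way round)
course = atan2(Δλ, Δψ) = 74.30°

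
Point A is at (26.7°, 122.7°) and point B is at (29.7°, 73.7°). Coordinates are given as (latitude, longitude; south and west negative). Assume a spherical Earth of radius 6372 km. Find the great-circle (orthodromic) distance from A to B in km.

cos σ = sin φ₁ sin φ₂ + cos φ₁ cos φ₂ cos Δλ
      = sin(26.70°)sin(29.70°) + cos(26.70°)cos(29.70°)cos(-49.00°) = 0.7317
σ = 42.969° → d = Rσ = 6372·0.74994 = 4779 km

4779 km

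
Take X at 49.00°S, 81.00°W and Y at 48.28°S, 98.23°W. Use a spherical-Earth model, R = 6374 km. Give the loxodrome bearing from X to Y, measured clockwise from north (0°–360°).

Δψ = ln[tan(π/4+φ₂/2)/tan(π/4+φ₁/2)] = +0.0190
Δλ = -0.3007 rad (taken the short way round)
course = atan2(Δλ, Δψ) = 273.62°

273.6°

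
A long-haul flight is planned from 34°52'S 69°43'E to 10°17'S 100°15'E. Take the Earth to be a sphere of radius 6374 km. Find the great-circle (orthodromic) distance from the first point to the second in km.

4129 km

cos σ = sin φ₁ sin φ₂ + cos φ₁ cos φ₂ cos Δλ
      = sin(-34.87°)sin(-10.28°) + cos(-34.87°)cos(-10.28°)cos(30.53°) = 0.7974
σ = 37.116° → d = Rσ = 6374·0.64780 = 4129 km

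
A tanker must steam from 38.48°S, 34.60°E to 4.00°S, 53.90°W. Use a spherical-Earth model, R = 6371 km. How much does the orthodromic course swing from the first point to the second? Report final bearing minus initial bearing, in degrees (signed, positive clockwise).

At departure: θ₁ = atan2(sin Δλ cos φ₂, cos φ₁ sin φ₂ − sin φ₁ cos φ₂ cos Δλ) = 267.80°
At arrival: θ₂ = atan2(sin Δλ cos φ₁, −cos φ₂ sin φ₁ + sin φ₂ cos φ₁ cos Δλ) = 308.36°
Δθ = θ₂ − θ₁ = +40.6°

+40.6°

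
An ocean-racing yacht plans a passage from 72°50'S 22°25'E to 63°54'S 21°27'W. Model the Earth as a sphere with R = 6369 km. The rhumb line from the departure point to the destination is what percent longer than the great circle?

2.1%

Great circle: σ = 0.3123 rad → d_gc = Rσ = 1988.9 km
Rhumb: Δφ = +0.1559, Δλ = -0.7656, Δψ = +0.4290, q = Δφ/Δψ = 0.3635 → d_rh = R√(Δφ²+q²Δλ²) = 2031.6 km
Excess = (2031.6 − 1988.9) / 1988.9 = 42.7 / 1988.9 = 2.147% ≈ 2.1%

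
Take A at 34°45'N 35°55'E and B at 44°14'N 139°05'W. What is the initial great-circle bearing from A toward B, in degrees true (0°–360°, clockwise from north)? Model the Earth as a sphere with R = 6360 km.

θ = atan2( sin Δλ·cos φ₂ ,  cos φ₁ sin φ₂ − sin φ₁ cos φ₂ cos Δλ )
  = atan2(-0.0624, +0.9800) = 356.35°

356.4°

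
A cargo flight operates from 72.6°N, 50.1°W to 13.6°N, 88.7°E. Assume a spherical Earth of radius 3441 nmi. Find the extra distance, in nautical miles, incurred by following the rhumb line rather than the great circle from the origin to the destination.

Great circle: cos σ = sin φ₁ sin φ₂ + cos φ₁ cos φ₂ cos Δλ,  σ = 1.5651 rad → d_gc = 5385.5 nmi
Rhumb line: Δψ = -1.6376, q = Δφ/Δψ = 0.6288, d_rh = R√(Δφ²+q²Δλ²) = 6327.1 nmi
Excess = 6327.1 − 5385.5 = 941.6 ≈ 942 nmi

942 nmi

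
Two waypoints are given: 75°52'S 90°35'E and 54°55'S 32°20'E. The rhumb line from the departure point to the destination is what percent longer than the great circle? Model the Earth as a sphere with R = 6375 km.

Great circle: σ = 0.5208 rad → d_gc = Rσ = 3320.4 km
Rhumb: Δφ = +0.3656, Δλ = -1.0167, Δψ = +0.9360, q = Δφ/Δψ = 0.3906 → d_rh = R√(Δφ²+q²Δλ²) = 3441.4 km
Excess = (3441.4 − 3320.4) / 3320.4 = 121.0 / 3320.4 = 3.64% ≈ 3.6%

3.6%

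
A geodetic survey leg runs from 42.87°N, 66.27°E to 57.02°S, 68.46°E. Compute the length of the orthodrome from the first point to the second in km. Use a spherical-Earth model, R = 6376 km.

11118 km

Haversine: a = sin²(Δφ/2)+cos φ₁ cos φ₂ sin²(Δλ/2) = 0.58602;  σ = 2·atan2(√a,√(1−a))
σ = 99.907° → d = Rσ = 6376·1.74371 = 11118 km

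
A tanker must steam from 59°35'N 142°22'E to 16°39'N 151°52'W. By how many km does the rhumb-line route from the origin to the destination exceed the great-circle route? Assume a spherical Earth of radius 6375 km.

175 km

Great circle: cos σ = sin φ₁ sin φ₂ + cos φ₁ cos φ₂ cos Δλ,  σ = 1.1083 rad → d_gc = 7065.4 km
Rhumb line: Δψ = -1.0077, q = Δφ/Δψ = 0.7436, d_rh = R√(Δφ²+q²Δλ²) = 7240.6 km
Excess = 7240.6 − 7065.4 = 175.2 ≈ 175 km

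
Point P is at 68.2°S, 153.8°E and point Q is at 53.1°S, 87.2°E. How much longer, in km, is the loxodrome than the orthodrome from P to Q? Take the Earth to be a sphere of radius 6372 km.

Great circle: cos σ = sin φ₁ sin φ₂ + cos φ₁ cos φ₂ cos Δλ,  σ = 0.5898 rad → d_gc = 3758.2 km
Rhumb line: Δψ = +0.5496, q = Δφ/Δψ = 0.4796, d_rh = R√(Δφ²+q²Δλ²) = 3928.9 km
Excess = 3928.9 − 3758.2 = 170.7 ≈ 171 km

171 km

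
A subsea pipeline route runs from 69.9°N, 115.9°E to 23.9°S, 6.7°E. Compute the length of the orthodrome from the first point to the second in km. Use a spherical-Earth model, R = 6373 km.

13229 km

cos σ = sin φ₁ sin φ₂ + cos φ₁ cos φ₂ cos Δλ
      = sin(69.90°)sin(-23.90°) + cos(69.90°)cos(-23.90°)cos(-109.20°) = -0.4838
σ = 118.933° → d = Rσ = 6373·2.07578 = 13229 km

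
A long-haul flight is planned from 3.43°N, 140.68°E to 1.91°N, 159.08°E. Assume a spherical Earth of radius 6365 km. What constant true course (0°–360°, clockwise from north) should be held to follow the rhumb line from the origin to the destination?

94.7°

Meridional parts: M(φ₁)=+0.0599, M(φ₂)=+0.0333 → ΔM = -0.0266;  Δλ = +0.3211 rad
tan C = Δλ / ΔM = -12.0918 → C = 94.73°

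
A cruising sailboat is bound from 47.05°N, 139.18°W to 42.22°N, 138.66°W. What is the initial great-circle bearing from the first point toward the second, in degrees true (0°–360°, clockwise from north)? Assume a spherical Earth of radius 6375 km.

175.4°

θ = atan2( sin Δλ·cos φ₂ ,  cos φ₁ sin φ₂ − sin φ₁ cos φ₂ cos Δλ )
  = atan2(+0.0067, -0.0842) = 175.43°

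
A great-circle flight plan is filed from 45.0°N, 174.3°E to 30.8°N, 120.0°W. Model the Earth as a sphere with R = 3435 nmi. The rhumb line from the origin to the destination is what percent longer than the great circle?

Great circle: σ = 0.9122 rad → d_gc = Rσ = 3133.4 nmi
Rhumb: Δφ = -0.2478, Δλ = +1.1467, Δψ = -0.3159, q = Δφ/Δψ = 0.7846 → d_rh = R√(Δφ²+q²Δλ²) = 3205.5 nmi
Excess = (3205.5 − 3133.4) / 3133.4 = 72.1 / 3133.4 = 2.30% ≈ 2.3%

2.3%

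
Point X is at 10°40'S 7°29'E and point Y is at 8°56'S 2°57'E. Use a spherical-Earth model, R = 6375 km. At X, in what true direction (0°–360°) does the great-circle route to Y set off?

290.8°

N = sin Δλ·cos φ₂ = -0.0781;  D = cos φ₁ sin φ₂ − sin φ₁ cos φ₂ cos Δλ = +0.0297
initial course = atan2(N, D) = 290.81°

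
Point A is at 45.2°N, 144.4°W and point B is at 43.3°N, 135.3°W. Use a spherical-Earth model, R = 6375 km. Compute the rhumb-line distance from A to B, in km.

755 km

Rhumb course C = atan2(Δλ, Δψ) with Δψ = ln[tan(π/4+φ₂/2)/tan(π/4+φ₁/2)] = -0.0463, Δλ = +0.1588 → C = 106.25°
d = R·|Δφ| / |cos C| = 6375·0.03316 / 0.27987 = 755 km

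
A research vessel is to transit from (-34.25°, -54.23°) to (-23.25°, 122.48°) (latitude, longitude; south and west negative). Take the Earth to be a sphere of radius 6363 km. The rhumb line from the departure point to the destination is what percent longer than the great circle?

Great circle: σ = 2.1365 rad → d_gc = Rσ = 13594.8 km
Rhumb: Δφ = +0.1920, Δλ = +3.0842, Δψ = +0.2195, q = Δφ/Δψ = 0.8746 → d_rh = R√(Δφ²+q²Δλ²) = 17206.4 km
Excess = (17206.4 − 13594.8) / 13594.8 = 3611.6 / 13594.8 = 26.57% ≈ 26.6%

26.6%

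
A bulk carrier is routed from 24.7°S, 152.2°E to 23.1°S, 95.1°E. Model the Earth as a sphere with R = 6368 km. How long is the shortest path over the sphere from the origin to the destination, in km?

5762 km

Haversine: a = sin²(Δφ/2)+cos φ₁ cos φ₂ sin²(Δλ/2) = 0.19107;  σ = 2·atan2(√a,√(1−a))
σ = 51.840° → d = Rσ = 6368·0.90478 = 5762 km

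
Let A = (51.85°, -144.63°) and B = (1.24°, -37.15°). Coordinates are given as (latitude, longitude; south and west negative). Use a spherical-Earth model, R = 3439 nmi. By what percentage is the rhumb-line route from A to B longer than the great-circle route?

4.7%

Great circle: σ = 1.7401 rad → d_gc = Rσ = 5984.2 nmi
Rhumb: Δφ = -0.8833, Δλ = +1.8759, Δψ = -1.0403, q = Δφ/Δψ = 0.8491 → d_rh = R√(Δφ²+q²Δλ²) = 6263.7 nmi
Excess = (6263.7 − 5984.2) / 5984.2 = 279.5 / 5984.2 = 4.67% ≈ 4.7%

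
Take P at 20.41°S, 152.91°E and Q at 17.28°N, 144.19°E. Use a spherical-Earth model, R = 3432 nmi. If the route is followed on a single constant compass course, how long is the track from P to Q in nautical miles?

Rhumb course C = atan2(Δλ, Δψ) with Δψ = ln[tan(π/4+φ₂/2)/tan(π/4+φ₁/2)] = +0.6703, Δλ = -0.1522 → C = 347.21°
d = R·|Δφ| / |cos C| = 3432·0.65781 / 0.97518 = 2315 nmi

2315 nmi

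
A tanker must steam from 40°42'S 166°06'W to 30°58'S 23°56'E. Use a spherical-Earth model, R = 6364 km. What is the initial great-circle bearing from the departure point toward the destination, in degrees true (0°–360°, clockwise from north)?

N = sin Δλ·cos φ₂ = -0.1494;  D = cos φ₁ sin φ₂ − sin φ₁ cos φ₂ cos Δλ = -0.9407
initial course = atan2(N, D) = 189.02°

189.0°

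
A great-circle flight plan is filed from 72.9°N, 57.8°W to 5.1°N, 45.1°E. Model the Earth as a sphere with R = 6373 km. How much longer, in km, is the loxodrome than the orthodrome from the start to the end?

750 km

Great circle: cos σ = sin φ₁ sin φ₂ + cos φ₁ cos φ₂ cos Δλ,  σ = 1.5512 rad → d_gc = 9885.9 km
Rhumb line: Δψ = -1.8057, q = Δφ/Δψ = 0.6553, d_rh = R√(Δφ²+q²Δλ²) = 10636.3 km
Excess = 10636.3 − 9885.9 = 750.4 ≈ 750 km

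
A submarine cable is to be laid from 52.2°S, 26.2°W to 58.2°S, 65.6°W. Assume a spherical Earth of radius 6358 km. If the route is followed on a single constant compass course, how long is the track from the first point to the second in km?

2577 km

Rhumb course C = atan2(Δλ, Δψ) with Δψ = ln[tan(π/4+φ₂/2)/tan(π/4+φ₁/2)] = -0.1839, Δλ = -0.6877 → C = 255.03°
d = R·|Δφ| / |cos C| = 6358·0.10472 / 0.25838 = 2577 km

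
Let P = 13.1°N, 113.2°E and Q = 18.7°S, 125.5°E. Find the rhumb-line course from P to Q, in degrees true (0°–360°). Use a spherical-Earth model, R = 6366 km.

159.1°

Meridional parts: M(φ₁)=+0.2307, M(φ₂)=-0.3323 → ΔM = -0.5630;  Δλ = +0.2147 rad
tan C = Δλ / ΔM = -0.3813 → C = 159.13°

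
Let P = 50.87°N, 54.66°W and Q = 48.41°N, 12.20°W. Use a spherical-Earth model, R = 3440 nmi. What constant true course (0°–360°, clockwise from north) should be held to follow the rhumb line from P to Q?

95.1°

Meridional parts: M(φ₁)=+1.0345, M(φ₂)=+0.9682 → ΔM = -0.0663;  Δλ = +0.7411 rad
tan C = Δλ / ΔM = -11.1742 → C = 95.11°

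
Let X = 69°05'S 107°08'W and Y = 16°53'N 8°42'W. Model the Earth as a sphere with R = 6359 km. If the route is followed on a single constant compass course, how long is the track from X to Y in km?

Rhumb course C = atan2(Δλ, Δψ) with Δψ = ln[tan(π/4+φ₂/2)/tan(π/4+φ₁/2)] = +1.9887, Δλ = +1.7180 → C = 40.82°
d = R·|Δφ| / |cos C| = 6359·1.50040 / 0.75673 = 12608 km

12608 km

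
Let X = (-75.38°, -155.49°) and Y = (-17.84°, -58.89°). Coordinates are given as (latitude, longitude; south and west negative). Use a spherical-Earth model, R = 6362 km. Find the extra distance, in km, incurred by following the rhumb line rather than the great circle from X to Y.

Great circle: cos σ = sin φ₁ sin φ₂ + cos φ₁ cos φ₂ cos Δλ,  σ = 1.2986 rad → d_gc = 8261.8 km
Rhumb line: Δψ = +1.7370, q = Δφ/Δψ = 0.5782, d_rh = R√(Δφ²+q²Δλ²) = 8903.9 km
Excess = 8903.9 − 8261.8 = 642.1 ≈ 642 km

642 km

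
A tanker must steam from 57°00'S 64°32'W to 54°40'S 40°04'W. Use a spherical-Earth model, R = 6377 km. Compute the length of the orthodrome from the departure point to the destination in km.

1543 km

cos σ = sin φ₁ sin φ₂ + cos φ₁ cos φ₂ cos Δλ
      = sin(-57.00°)sin(-54.67°) + cos(-57.00°)cos(-54.67°)cos(24.47°) = 0.9709
σ = 13.859° → d = Rσ = 6377·0.24189 = 1543 km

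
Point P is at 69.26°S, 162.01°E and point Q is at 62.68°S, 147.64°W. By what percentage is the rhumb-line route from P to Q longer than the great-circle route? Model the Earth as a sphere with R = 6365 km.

Great circle: σ = 0.3637 rad → d_gc = Rσ = 2314.9 km
Rhumb: Δφ = +0.1148, Δλ = +0.8788, Δψ = +0.2838, q = Δφ/Δψ = 0.4047 → d_rh = R√(Δφ²+q²Δλ²) = 2378.9 km
Excess = (2378.9 − 2314.9) / 2314.9 = 64.0 / 2314.9 = 2.76% ≈ 2.8%

2.8%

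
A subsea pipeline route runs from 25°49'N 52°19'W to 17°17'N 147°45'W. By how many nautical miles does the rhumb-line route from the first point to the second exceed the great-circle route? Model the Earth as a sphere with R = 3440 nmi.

Great circle: cos σ = sin φ₁ sin φ₂ + cos φ₁ cos φ₂ cos Δλ,  σ = 1.5228 rad → d_gc = 5238.4 nmi
Rhumb line: Δψ = -0.1603, q = Δφ/Δψ = 0.9290, d_rh = R√(Δφ²+q²Δλ²) = 5347.4 nmi
Excess = 5347.4 − 5238.4 = 109.0 ≈ 109 nmi

109 nmi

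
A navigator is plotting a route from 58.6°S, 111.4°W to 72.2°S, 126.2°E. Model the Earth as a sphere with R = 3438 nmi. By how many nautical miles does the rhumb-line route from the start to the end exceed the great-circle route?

Great circle: cos σ = sin φ₁ sin φ₂ + cos φ₁ cos φ₂ cos Δλ,  σ = 0.7563 rad → d_gc = 2600.31 nmi
Rhumb line: Δψ = -0.5850, q = Δφ/Δψ = 0.4058, d_rh = R√(Δφ²+q²Δλ²) = 3089.79 nmi
Excess = 3089.79 − 2600.31 = 489.48 ≈ 489 nmi

489 nmi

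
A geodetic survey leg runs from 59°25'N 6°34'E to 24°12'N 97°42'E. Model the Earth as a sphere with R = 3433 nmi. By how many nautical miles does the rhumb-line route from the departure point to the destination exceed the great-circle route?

Great circle: cos σ = sin φ₁ sin φ₂ + cos φ₁ cos φ₂ cos Δλ,  σ = 1.2199 rad → d_gc = 4187.99 nmi
Rhumb line: Δψ = -0.8613, q = Δφ/Δψ = 0.7137, d_rh = R√(Δφ²+q²Δλ²) = 4431.54 nmi
Excess = 4431.54 − 4187.99 = 243.55 ≈ 244 nmi

244 nmi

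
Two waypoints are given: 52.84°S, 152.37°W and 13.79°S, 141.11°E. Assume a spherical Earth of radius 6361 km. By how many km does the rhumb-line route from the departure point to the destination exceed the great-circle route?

Great circle: cos σ = sin φ₁ sin φ₂ + cos φ₁ cos φ₂ cos Δλ,  σ = 1.1333 rad → d_gc = 7208.8 km
Rhumb line: Δψ = +0.8472, q = Δφ/Δψ = 0.8045, d_rh = R√(Δφ²+q²Δλ²) = 7354.9 km
Excess = 7354.9 − 7208.8 = 146.1 ≈ 146 km

146 km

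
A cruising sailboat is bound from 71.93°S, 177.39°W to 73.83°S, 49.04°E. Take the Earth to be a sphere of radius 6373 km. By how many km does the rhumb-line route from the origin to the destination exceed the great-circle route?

Great circle: cos σ = sin φ₁ sin φ₂ + cos φ₁ cos φ₂ cos Δλ,  σ = 0.5481 rad → d_gc = 3492.8 km
Rhumb line: Δψ = -0.1128, q = Δφ/Δψ = 0.2941, d_rh = R√(Δφ²+q²Δλ²) = 4374.2 km
Excess = 4374.2 − 3492.8 = 881.4 ≈ 881 km

881 km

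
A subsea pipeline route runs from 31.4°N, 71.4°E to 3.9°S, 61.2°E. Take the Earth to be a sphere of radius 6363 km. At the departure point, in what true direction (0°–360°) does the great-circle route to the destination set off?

N = sin Δλ·cos φ₂ = -0.1767;  D = cos φ₁ sin φ₂ − sin φ₁ cos φ₂ cos Δλ = -0.5696
initial course = atan2(N, D) = 197.23°

197.2°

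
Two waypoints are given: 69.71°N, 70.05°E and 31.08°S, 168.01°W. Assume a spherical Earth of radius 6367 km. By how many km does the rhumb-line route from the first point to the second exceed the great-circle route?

850 km

Great circle: cos σ = sin φ₁ sin φ₂ + cos φ₁ cos φ₂ cos Δλ,  σ = 2.2670 rad → d_gc = 14434.07 km
Rhumb line: Δψ = -2.2919, q = Δφ/Δψ = 0.7675, d_rh = R√(Δφ²+q²Δλ²) = 15284.56 km
Excess = 15284.56 − 14434.07 = 850.49 ≈ 850 km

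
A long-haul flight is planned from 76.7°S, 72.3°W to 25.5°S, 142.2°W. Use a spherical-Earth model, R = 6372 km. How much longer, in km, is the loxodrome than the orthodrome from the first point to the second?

281 km

Great circle: cos σ = sin φ₁ sin φ₂ + cos φ₁ cos φ₂ cos Δλ,  σ = 1.0583 rad → d_gc = 6743.7 km
Rhumb line: Δψ = +1.6886, q = Δφ/Δψ = 0.5292, d_rh = R√(Δφ²+q²Δλ²) = 7024.7 km
Excess = 7024.7 − 6743.7 = 281.0 ≈ 281 km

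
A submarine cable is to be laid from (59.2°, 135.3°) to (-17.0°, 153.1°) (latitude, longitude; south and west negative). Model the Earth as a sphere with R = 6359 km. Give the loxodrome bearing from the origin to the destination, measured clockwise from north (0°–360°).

Meridional parts: M(φ₁)=+1.2894, M(φ₂)=-0.3012 → ΔM = -1.5905;  Δλ = +0.3107 rad
tan C = Δλ / ΔM = -0.1953 → C = 168.95°

168.9°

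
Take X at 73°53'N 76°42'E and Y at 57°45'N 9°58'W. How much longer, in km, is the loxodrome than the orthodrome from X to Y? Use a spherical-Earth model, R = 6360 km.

Great circle: cos σ = sin φ₁ sin φ₂ + cos φ₁ cos φ₂ cos Δλ,  σ = 0.6075 rad → d_gc = 3863.4 km
Rhumb line: Δψ = -0.7139, q = Δφ/Δψ = 0.3944, d_rh = R√(Δφ²+q²Δλ²) = 4195.6 km
Excess = 4195.6 − 3863.4 = 332.2 ≈ 332 km

332 km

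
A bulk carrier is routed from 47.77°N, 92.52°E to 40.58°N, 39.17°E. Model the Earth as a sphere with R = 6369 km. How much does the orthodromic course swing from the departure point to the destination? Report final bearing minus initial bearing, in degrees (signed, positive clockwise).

At departure: θ₁ = atan2(sin Δλ cos φ₂, cos φ₁ sin φ₂ − sin φ₁ cos φ₂ cos Δλ) = 279.46°
At arrival: θ₂ = atan2(sin Δλ cos φ₁, −cos φ₂ sin φ₁ + sin φ₂ cos φ₁ cos Δλ) = 240.80°
Δθ = θ₂ − θ₁ = -38.7°

-38.7°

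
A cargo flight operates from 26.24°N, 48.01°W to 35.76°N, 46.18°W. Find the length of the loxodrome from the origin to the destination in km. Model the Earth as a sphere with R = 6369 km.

Δψ = ln[tan(π/4+φ₂/2)/tan(π/4+φ₁/2)] = +0.1942;  Δφ = +0.1662 rad,  Δλ = +0.0319 rad
q = Δφ/Δψ = 0.8555
d = R·√(Δφ² + q²Δλ²) = 6369·0.16839 = 1072 km

1072 km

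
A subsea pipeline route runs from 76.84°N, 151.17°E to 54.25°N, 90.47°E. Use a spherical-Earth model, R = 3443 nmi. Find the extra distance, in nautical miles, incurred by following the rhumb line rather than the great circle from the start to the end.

Great circle: cos σ = sin φ₁ sin φ₂ + cos φ₁ cos φ₂ cos Δλ,  σ = 0.5446 rad → d_gc = 1874.9 nmi
Rhumb line: Δψ = -1.0282, q = Δφ/Δψ = 0.3835, d_rh = R√(Δφ²+q²Δλ²) = 1949.2 nmi
Excess = 1949.2 − 1874.9 = 74.3 ≈ 74 nmi

74 nmi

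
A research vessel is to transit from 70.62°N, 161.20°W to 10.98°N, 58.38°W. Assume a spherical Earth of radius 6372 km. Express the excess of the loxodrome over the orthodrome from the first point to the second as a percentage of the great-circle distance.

7.9%

Great circle: σ = 1.4632 rad → d_gc = Rσ = 9323.5 km
Rhumb: Δφ = -1.0409, Δλ = +1.7945, Δψ = -1.5747, q = Δφ/Δψ = 0.6610 → d_rh = R√(Δφ²+q²Δλ²) = 10056.1 km
Excess = (10056.1 − 9323.5) / 9323.5 = 732.6 / 9323.5 = 7.86% ≈ 7.9%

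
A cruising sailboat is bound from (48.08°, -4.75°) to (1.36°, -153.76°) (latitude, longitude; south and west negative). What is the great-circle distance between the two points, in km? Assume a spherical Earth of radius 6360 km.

cos σ = sin φ₁ sin φ₂ + cos φ₁ cos φ₂ cos Δλ
      = sin(48.08°)sin(1.36°) + cos(48.08°)cos(1.36°)cos(-149.01°) = -0.5549
σ = 123.704° → d = Rσ = 6360·2.15905 = 13732 km

13732 km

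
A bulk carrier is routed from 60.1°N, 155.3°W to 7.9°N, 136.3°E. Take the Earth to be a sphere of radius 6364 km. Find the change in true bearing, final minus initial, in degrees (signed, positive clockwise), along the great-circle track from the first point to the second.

-45.9°

At departure: θ₁ = atan2(sin Δλ cos φ₂, cos φ₁ sin φ₂ − sin φ₁ cos φ₂ cos Δλ) = 254.95°
At arrival: θ₂ = atan2(sin Δλ cos φ₁, −cos φ₂ sin φ₁ + sin φ₂ cos φ₁ cos Δλ) = 209.08°
Δθ = θ₂ − θ₁ = -45.9°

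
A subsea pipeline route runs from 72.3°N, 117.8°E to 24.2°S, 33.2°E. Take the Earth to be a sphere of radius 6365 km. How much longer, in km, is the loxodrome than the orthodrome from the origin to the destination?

374 km

Great circle: cos σ = sin φ₁ sin φ₂ + cos φ₁ cos φ₂ cos Δλ,  σ = 1.9438 rad → d_gc = 12372.3 km
Rhumb line: Δψ = -2.2953, q = Δφ/Δψ = 0.7338, d_rh = R√(Δφ²+q²Δλ²) = 12746.7 km
Excess = 12746.7 − 12372.3 = 374.4 ≈ 374 km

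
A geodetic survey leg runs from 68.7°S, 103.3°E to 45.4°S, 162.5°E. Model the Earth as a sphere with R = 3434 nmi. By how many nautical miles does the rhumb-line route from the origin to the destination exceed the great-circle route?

Great circle: cos σ = sin φ₁ sin φ₂ + cos φ₁ cos φ₂ cos Δλ,  σ = 0.6535 rad → d_gc = 2244.0 nmi
Rhumb line: Δψ = +0.7798, q = Δφ/Δψ = 0.5215, d_rh = R√(Δφ²+q²Δλ²) = 2318.2 nmi
Excess = 2318.2 − 2244.0 = 74.2 ≈ 74 nmi

74 nmi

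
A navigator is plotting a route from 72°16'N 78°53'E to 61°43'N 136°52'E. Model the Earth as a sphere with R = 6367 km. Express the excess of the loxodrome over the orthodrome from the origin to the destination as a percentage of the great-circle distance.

Great circle: σ = 0.4146 rad → d_gc = Rσ = 2639.6 km
Rhumb: Δφ = -0.1841, Δλ = +1.0120, Δψ = -0.4794, q = Δφ/Δψ = 0.3841 → d_rh = R√(Δφ²+q²Δλ²) = 2738.5 km
Excess = (2738.5 − 2639.6) / 2639.6 = 98.9 / 2639.6 = 3.747% ≈ 3.7%

3.7%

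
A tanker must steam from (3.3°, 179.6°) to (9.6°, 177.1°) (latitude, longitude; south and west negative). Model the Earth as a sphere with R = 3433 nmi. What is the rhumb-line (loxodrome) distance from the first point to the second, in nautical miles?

406 nmi

Rhumb course C = atan2(Δλ, Δψ) with Δψ = ln[tan(π/4+φ₂/2)/tan(π/4+φ₁/2)] = +0.1107, Δλ = -0.0436 → C = 338.49°
d = R·|Δφ| / |cos C| = 3433·0.10996 / 0.93035 = 406 nmi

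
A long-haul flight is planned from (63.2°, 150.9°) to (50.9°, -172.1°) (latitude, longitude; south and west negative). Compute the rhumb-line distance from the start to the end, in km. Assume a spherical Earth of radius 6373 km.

2602 km

Δψ = ln[tan(π/4+φ₂/2)/tan(π/4+φ₁/2)] = -0.3992;  Δφ = -0.2147 rad,  Δλ = +0.6458 rad
q = Δφ/Δψ = 0.5378
d = R·√(Δφ² + q²Δλ²) = 6373·0.40831 = 2602 km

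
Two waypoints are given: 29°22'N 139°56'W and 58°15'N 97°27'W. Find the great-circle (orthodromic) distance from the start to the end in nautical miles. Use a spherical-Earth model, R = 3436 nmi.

2456 nmi

cos σ = sin φ₁ sin φ₂ + cos φ₁ cos φ₂ cos Δλ
      = sin(29.37°)sin(58.25°) + cos(29.37°)cos(58.25°)cos(42.48°) = 0.7552
σ = 40.956° → d = Rσ = 3436·0.71482 = 2456 nmi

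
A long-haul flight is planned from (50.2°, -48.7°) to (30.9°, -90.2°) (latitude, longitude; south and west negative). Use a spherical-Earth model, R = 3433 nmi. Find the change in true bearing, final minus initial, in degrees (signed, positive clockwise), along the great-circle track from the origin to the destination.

-28.1°

At departure: θ₁ = atan2(sin Δλ cos φ₂, cos φ₁ sin φ₂ − sin φ₁ cos φ₂ cos Δλ) = 253.82°
At arrival: θ₂ = atan2(sin Δλ cos φ₁, −cos φ₂ sin φ₁ + sin φ₂ cos φ₁ cos Δλ) = 225.76°
Δθ = θ₂ − θ₁ = -28.1°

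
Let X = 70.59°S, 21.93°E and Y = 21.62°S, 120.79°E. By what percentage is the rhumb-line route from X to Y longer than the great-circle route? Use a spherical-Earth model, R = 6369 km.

Great circle: σ = 1.2662 rad → d_gc = Rσ = 8064.3 km
Rhumb: Δφ = +0.8547, Δλ = +1.7254, Δψ = +1.3793, q = Δφ/Δψ = 0.6196 → d_rh = R√(Δφ²+q²Δλ²) = 8717.8 km
Excess = (8717.8 − 8064.3) / 8064.3 = 653.5 / 8064.3 = 8.10% ≈ 8.1%

8.1%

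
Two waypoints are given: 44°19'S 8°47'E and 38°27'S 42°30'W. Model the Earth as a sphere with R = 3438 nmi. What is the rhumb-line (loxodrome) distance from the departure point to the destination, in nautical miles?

Δψ = ln[tan(π/4+φ₂/2)/tan(π/4+φ₁/2)] = +0.1366;  Δφ = +0.1024 rad,  Δλ = -0.8951 rad
q = Δφ/Δψ = 0.7495
d = R·√(Δφ² + q²Δλ²) = 3438·0.67859 = 2333 nmi

2333 nmi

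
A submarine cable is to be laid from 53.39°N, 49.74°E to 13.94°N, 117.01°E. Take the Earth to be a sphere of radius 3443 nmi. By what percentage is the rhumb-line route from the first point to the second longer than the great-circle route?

Great circle: σ = 1.1406 rad → d_gc = Rσ = 3927.2 nmi
Rhumb: Δφ = -0.6885, Δλ = +1.1741, Δψ = -0.8605, q = Δφ/Δψ = 0.8002 → d_rh = R√(Δφ²+q²Δλ²) = 4010.3 nmi
Excess = (4010.3 − 3927.2) / 3927.2 = 83.1 / 3927.2 = 2.12% ≈ 2.1%

2.1%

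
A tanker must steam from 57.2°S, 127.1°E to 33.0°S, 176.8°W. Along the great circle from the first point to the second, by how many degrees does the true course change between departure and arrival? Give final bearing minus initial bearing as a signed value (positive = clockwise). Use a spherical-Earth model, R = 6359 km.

-42.2°

Initial bearing θ₁ = atan2(sin Δλ cos φ₂, cos φ₁ sin φ₂ − sin φ₁ cos φ₂ cos Δλ) = 81.97°
Final bearing θ₂ = (initial bearing from the destination back to the start) + 180° = 39.76°
Δθ = θ₂ − θ₁ = -42.2°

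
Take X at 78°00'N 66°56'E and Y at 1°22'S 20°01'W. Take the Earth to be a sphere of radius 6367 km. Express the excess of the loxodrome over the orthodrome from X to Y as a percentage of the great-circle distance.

5.2%

Great circle: σ = 1.5831 rad → d_gc = Rσ = 10079.4 km
Rhumb: Δφ = -1.3852, Δλ = -1.5176, Δψ = -2.2767, q = Δφ/Δψ = 0.6084 → d_rh = R√(Δφ²+q²Δλ²) = 10599.4 km
Excess = (10599.4 − 10079.4) / 10079.4 = 520.0 / 10079.4 = 5.16% ≈ 5.2%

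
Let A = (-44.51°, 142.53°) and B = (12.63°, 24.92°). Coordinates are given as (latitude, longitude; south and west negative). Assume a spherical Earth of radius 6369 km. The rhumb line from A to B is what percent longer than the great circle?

2.8%

Great circle: σ = 2.0667 rad → d_gc = Rσ = 13162.5 km
Rhumb: Δφ = +0.9973, Δλ = -2.0527, Δψ = +1.0916, q = Δφ/Δψ = 0.9136 → d_rh = R√(Δφ²+q²Δλ²) = 13528.1 km
Excess = (13528.1 − 13162.5) / 13162.5 = 365.6 / 13162.5 = 2.78% ≈ 2.8%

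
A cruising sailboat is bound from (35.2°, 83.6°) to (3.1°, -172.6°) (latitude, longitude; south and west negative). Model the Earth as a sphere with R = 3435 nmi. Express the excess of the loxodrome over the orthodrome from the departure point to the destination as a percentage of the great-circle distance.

Great circle: σ = 1.7350 rad → d_gc = Rσ = 5959.7 nmi
Rhumb: Δφ = -0.5603, Δλ = +1.8117, Δψ = -0.6030, q = Δφ/Δψ = 0.9291 → d_rh = R√(Δφ²+q²Δλ²) = 6094.0 nmi
Excess = (6094.0 − 5959.7) / 5959.7 = 134.3 / 5959.7 = 2.253% ≈ 2.3%

2.3%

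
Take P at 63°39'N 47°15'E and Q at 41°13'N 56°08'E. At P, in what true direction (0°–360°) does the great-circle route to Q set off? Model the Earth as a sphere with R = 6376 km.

N = sin Δλ·cos φ₂ = +0.1162;  D = cos φ₁ sin φ₂ − sin φ₁ cos φ₂ cos Δλ = -0.3735
initial course = atan2(N, D) = 162.73°

162.7°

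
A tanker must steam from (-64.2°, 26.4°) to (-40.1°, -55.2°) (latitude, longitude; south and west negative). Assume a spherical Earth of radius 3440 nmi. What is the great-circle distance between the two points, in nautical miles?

Haversine: a = sin²(Δφ/2)+cos φ₁ cos φ₂ sin²(Δλ/2) = 0.18572;  σ = 2·atan2(√a,√(1−a))
σ = 51.057° → d = Rσ = 3440·0.89111 = 3065 nmi

3065 nmi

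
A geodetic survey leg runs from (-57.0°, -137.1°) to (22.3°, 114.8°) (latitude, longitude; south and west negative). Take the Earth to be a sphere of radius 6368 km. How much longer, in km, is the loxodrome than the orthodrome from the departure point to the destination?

395 km

Great circle: cos σ = sin φ₁ sin φ₂ + cos φ₁ cos φ₂ cos Δλ,  σ = 2.0655 rad → d_gc = 13153.2 km
Rhumb line: Δψ = +1.6161, q = Δφ/Δψ = 0.8564, d_rh = R√(Δφ²+q²Δλ²) = 13548.1 km
Excess = 13548.1 − 13153.2 = 394.9 ≈ 395 km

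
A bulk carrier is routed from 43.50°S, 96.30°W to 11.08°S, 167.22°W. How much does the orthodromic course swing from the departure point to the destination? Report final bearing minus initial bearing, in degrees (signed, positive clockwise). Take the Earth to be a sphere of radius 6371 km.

+37.6°

Initial bearing θ₁ = atan2(sin Δλ cos φ₂, cos φ₁ sin φ₂ − sin φ₁ cos φ₂ cos Δλ) = 275.02°
Final bearing θ₂ = (initial bearing from the destination back to the start) + 180° = 312.58°
Δθ = θ₂ − θ₁ = +37.6°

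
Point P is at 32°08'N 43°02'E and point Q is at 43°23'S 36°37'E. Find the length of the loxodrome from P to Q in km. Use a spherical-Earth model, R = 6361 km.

Rhumb course C = atan2(Δλ, Δψ) with Δψ = ln[tan(π/4+φ₂/2)/tan(π/4+φ₁/2)] = -1.4348, Δλ = -0.1120 → C = 184.46°
d = R·|Δφ| / |cos C| = 6361·1.31801 / 0.99697 = 8409 km

8409 km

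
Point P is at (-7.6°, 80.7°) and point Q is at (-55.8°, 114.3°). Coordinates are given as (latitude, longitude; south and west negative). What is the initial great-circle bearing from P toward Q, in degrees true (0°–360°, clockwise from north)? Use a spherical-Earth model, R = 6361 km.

θ = atan2( sin Δλ·cos φ₂ ,  cos φ₁ sin φ₂ − sin φ₁ cos φ₂ cos Δλ )
  = atan2(+0.3111, -0.7579) = 157.69°

157.7°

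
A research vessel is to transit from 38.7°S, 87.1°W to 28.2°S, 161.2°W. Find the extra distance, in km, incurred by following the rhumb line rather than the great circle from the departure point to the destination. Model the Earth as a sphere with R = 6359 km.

166 km

Great circle: cos σ = sin φ₁ sin φ₂ + cos φ₁ cos φ₂ cos Δλ,  σ = 1.0657 rad → d_gc = 6776.82 km
Rhumb line: Δψ = +0.2202, q = Δφ/Δψ = 0.8322, d_rh = R√(Δφ²+q²Δλ²) = 6942.34 km
Excess = 6942.34 − 6776.82 = 165.52 ≈ 166 km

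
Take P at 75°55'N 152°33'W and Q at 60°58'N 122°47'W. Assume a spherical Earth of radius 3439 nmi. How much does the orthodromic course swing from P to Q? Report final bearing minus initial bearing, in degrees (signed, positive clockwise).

+28.0°

At departure: θ₁ = atan2(sin Δλ cos φ₂, cos φ₁ sin φ₂ − sin φ₁ cos φ₂ cos Δλ) = 129.11°
At arrival: θ₂ = atan2(sin Δλ cos φ₁, −cos φ₂ sin φ₁ + sin φ₂ cos φ₁ cos Δλ) = 157.10°
Δθ = θ₂ − θ₁ = +28.0°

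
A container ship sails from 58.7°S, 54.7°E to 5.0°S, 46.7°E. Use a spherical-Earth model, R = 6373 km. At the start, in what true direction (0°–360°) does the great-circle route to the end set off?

θ = atan2( sin Δλ·cos φ₂ ,  cos φ₁ sin φ₂ − sin φ₁ cos φ₂ cos Δλ )
  = atan2(-0.1386, +0.7976) = 350.14°

350.1°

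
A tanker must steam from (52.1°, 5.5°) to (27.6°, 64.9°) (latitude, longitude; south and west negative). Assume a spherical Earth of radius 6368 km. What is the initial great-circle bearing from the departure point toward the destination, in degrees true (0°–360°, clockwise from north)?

θ = atan2( sin Δλ·cos φ₂ ,  cos φ₁ sin φ₂ − sin φ₁ cos φ₂ cos Δλ )
  = atan2(+0.7628, -0.0714) = 95.35°

95.3°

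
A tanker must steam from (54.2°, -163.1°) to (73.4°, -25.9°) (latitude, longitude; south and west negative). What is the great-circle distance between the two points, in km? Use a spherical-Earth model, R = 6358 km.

5449 km

Haversine: a = sin²(Δφ/2)+cos φ₁ cos φ₂ sin²(Δλ/2) = 0.17268;  σ = 2·atan2(√a,√(1−a))
σ = 49.107° → d = Rσ = 6358·0.85709 = 5449 km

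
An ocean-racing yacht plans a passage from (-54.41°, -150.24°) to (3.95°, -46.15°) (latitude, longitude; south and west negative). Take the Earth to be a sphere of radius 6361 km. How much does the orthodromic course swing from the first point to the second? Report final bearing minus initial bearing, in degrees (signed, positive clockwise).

-64.1°

At departure: θ₁ = atan2(sin Δλ cos φ₂, cos φ₁ sin φ₂ − sin φ₁ cos φ₂ cos Δλ) = 99.24°
At arrival: θ₂ = atan2(sin Δλ cos φ₁, −cos φ₂ sin φ₁ + sin φ₂ cos φ₁ cos Δλ) = 35.16°
Δθ = θ₂ − θ₁ = -64.1°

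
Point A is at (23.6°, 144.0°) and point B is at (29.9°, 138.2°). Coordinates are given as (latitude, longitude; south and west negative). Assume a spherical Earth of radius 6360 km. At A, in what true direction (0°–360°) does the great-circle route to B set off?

N = sin Δλ·cos φ₂ = -0.0876;  D = cos φ₁ sin φ₂ − sin φ₁ cos φ₂ cos Δλ = +0.1115
initial course = atan2(N, D) = 321.85°

321.8°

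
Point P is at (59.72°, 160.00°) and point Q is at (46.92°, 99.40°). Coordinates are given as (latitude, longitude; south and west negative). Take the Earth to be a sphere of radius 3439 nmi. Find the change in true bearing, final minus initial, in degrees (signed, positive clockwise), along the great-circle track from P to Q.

-50.5°

Initial bearing θ₁ = atan2(sin Δλ cos φ₂, cos φ₁ sin φ₂ − sin φ₁ cos φ₂ cos Δλ) = 277.54°
Final bearing θ₂ = (initial bearing from the destination back to the start) + 180° = 227.04°
Δθ = θ₂ − θ₁ = -50.5°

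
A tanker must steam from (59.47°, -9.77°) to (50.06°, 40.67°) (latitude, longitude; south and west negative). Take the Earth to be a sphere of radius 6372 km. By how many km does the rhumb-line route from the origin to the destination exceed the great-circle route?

74 km

Great circle: cos σ = sin φ₁ sin φ₂ + cos φ₁ cos φ₂ cos Δλ,  σ = 0.5194 rad → d_gc = 3309.5 km
Rhumb line: Δψ = -0.2863, q = Δφ/Δψ = 0.5737, d_rh = R√(Δφ²+q²Δλ²) = 3383.9 km
Excess = 3383.9 − 3309.5 = 74.4 ≈ 74 km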